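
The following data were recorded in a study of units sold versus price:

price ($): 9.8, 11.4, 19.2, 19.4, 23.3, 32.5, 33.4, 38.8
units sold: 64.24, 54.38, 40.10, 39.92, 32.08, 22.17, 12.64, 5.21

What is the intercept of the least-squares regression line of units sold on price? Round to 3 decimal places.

n = 8, Σx = 187.8, Σy = 270.74, Σxy = 4886.165, Σx² = 5191.14
Sxx = Σx² − (Σx)²/n = 5191.14 − 4408.605 = 782.535
Sxy = Σxy − (Σx)(Σy)/n = 4886.165 − 6355.6215 = -1469.4565
b = Sxy/Sxx = -1469.4565/782.535 = -1.877816
a = ȳ − b·x̄ = 33.8425 − (-1.877816)·23.475 = 77.924223

77.924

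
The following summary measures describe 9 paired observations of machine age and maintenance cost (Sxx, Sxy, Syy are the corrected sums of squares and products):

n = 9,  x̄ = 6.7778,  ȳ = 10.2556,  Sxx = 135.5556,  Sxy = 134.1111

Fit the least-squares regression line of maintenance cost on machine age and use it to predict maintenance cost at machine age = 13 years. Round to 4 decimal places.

16.4115

b = Sxy/Sxx = 134.1111/135.5556 = 0.989344
a = ȳ − b·x̄ = 10.2556 − 0.989344·6.7778 = 3.550025
ŷ(13) = a + b·13 = 3.550025 + 0.989344·13 = 16.411495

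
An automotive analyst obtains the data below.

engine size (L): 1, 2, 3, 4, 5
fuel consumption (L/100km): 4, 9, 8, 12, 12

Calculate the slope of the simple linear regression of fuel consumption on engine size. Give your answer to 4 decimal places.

1.9000

n = 5, Σx = 15, Σy = 45, Σxy = 154, Σx² = 55
Sxx = Σx² − (Σx)²/n = 55 − 45 = 10
Sxy = Σxy − (Σx)(Σy)/n = 154 − 135 = 19
b = Sxy/Sxx = 19/10 = 1.9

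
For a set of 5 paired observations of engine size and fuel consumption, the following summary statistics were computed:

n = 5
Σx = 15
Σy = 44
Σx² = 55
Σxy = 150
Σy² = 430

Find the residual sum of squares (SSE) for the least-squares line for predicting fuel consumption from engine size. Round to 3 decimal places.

Sxx = Σx² − (Σx)²/n = 55 − 45 = 10
Sxy = Σxy − (Σx)(Σy)/n = 150 − 132 = 18
Syy = Σy² − (Σy)²/n = 430 − 387.2 = 42.8
b = Sxy/Sxx = 18/10 = 1.8
SSE = Syy − b·Sxy = 42.8 − 1.8·18 = 10.4

10.400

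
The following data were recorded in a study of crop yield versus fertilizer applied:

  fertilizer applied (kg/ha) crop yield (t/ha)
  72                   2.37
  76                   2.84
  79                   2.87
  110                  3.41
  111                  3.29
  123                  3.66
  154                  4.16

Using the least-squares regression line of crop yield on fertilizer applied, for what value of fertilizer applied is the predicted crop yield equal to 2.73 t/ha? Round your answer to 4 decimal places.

n = 7, Σx = 725, Σy = 22.6, Σxy = 2444.32, Σx² = 80467
Sxx = Σx² − (Σx)²/n = 80467 − 75089.285714 = 5377.714286
Sxy = Σxy − (Σx)(Σy)/n = 2444.32 − 2340.714286 = 103.605714
b = Sxy/Sxx = 103.605714/5377.714286 = 0.019266
a = ȳ − b·x̄ = 3.228571 − 0.019266·103.571429 = 1.233190
Set a + b·x = 2.73: x = (2.73 − 1.233190) / 0.019266 = 77.692791

77.6928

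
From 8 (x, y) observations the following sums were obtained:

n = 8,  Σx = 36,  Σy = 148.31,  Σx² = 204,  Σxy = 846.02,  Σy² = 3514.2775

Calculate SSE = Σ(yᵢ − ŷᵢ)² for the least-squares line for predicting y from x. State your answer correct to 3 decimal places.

Sxx = Σx² − (Σx)²/n = 204 − 162 = 42
Sxy = Σxy − (Σx)(Σy)/n = 846.02 − 667.395 = 178.625
Syy = Σy² − (Σy)²/n = 3514.2775 − 2749.482013 = 764.795488
b = Sxy/Sxx = 178.625/42 = 4.252976
SSE = Syy − b·Sxy = 764.795488 − 4.252976·178.625 = 5.107615

5.108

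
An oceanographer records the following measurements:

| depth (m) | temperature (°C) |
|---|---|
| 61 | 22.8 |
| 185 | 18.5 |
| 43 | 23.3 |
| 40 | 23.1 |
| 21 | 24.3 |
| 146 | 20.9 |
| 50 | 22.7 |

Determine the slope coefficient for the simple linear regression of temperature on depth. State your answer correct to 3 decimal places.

-0.030

n = 7, Σx = 546, Σy = 155.6, Σxy = 11435.9, Σx² = 65652
Sxx = Σx² − (Σx)²/n = 65652 − 42588 = 23064
Sxy = Σxy − (Σx)(Σy)/n = 11435.9 − 12136.8 = -700.9
b = Sxy/Sxx = -700.9/23064 = -0.030389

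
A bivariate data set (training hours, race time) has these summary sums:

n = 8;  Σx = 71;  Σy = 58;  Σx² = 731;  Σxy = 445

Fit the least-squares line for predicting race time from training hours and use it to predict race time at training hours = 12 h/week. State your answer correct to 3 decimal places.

5.089

Sxx = Σx² − (Σx)²/n = 731 − 630.125 = 100.875
Sxy = Σxy − (Σx)(Σy)/n = 445 − 514.75 = -69.75
b = Sxy/Sxx = -69.75/100.875 = -0.691450
a = ȳ − b·x̄ = 7.25 − (-0.691450)·8.875 = 13.386617
ŷ(12) = a + b·12 = 13.386617 + (-0.691450)·12 = 5.089219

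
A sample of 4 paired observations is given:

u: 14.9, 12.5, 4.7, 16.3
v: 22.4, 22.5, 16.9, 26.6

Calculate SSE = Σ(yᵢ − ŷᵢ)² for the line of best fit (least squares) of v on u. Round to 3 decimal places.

5.149

n = 4, Σx = 48.4, Σy = 88.4, Σxy = 1128.02, Σx² = 666.04, Σy² = 2001.18
Sxx = Σx² − (Σx)²/n = 666.04 − 585.64 = 80.4
Sxy = Σxy − (Σx)(Σy)/n = 1128.02 − 1069.64 = 58.38
Syy = Σy² − (Σy)²/n = 2001.18 − 1953.64 = 47.54
b = Sxy/Sxx = 58.38/80.4 = 0.726119
SSE = Syy − b·Sxy = 47.54 − 0.726119·58.38 = 5.149149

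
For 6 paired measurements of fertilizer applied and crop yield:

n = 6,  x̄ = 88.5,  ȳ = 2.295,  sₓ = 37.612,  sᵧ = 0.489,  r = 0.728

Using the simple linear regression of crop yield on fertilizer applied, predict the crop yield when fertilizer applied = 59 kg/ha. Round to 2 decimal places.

b = r · sᵧ/sₓ = 0.728 · 0.489/37.612 = 0.009465
a = ȳ − b·x̄ = 2.295 − 0.009465·88.5 = 1.457361
ŷ(59) = a + b·59 = 1.457361 + 0.009465·59 = 2.015787

2.02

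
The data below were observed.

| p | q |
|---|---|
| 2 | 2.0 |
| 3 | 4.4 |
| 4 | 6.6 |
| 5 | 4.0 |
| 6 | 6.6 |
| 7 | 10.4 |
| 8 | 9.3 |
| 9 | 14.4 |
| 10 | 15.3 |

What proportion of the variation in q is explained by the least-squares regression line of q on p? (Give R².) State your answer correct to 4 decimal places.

0.8824

n = 9, Σx = 54, Σy = 73, Σxy = 533, Σx² = 384, Σy² = 762.58
Sxx = Σx² − (Σx)²/n = 384 − 324 = 60
Sxy = Σxy − (Σx)(Σy)/n = 533 − 438 = 95
Syy = Σy² − (Σy)²/n = 762.58 − 592.111111 = 170.468889
R² = Sxy²/(Sxx·Syy) = (95)²/(60·170.468889) = 0.882370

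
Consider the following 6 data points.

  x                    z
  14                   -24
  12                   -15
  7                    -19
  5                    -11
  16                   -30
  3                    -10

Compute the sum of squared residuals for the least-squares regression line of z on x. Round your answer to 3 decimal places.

n = 6, Σx = 57, Σy = -109, Σxy = -1214, Σx² = 679, Σy² = 2283
Sxx = Σx² − (Σx)²/n = 679 − 541.5 = 137.5
Sxy = Σxy − (Σx)(Σy)/n = -1214 − (-1035.5) = -178.5
Syy = Σy² − (Σy)²/n = 2283 − 1980.166667 = 302.833333
b = Sxy/Sxx = -178.5/137.5 = -1.298182
SSE = Syy − b·Sxy = 302.833333 − (-1.298182)·(-178.5) = 71.107879

71.108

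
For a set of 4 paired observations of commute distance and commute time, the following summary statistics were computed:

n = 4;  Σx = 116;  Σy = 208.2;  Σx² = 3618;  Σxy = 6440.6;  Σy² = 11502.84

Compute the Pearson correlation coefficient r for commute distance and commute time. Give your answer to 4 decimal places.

Sxx = Σx² − (Σx)²/n = 3618 − 3364 = 254
Sxy = Σxy − (Σx)(Σy)/n = 6440.6 − 6037.8 = 402.8
Syy = Σy² − (Σy)²/n = 11502.84 − 10836.81 = 666.03
r = Sxy/√(Sxx·Syy) = 402.8/√(169171.62) = 402.8/411.304778 = 0.979322

0.9793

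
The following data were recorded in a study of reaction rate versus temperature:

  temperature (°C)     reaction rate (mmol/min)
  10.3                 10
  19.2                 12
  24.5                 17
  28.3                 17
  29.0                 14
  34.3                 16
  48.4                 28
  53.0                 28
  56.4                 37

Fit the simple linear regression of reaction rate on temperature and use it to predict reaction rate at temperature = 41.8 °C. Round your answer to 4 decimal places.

24.2513

n = 9, Σx = 303.4, Σy = 179, Σxy = 7111.8, Σx² = 12225.88
Sxx = Σx² − (Σx)²/n = 12225.88 − 10227.951111 = 1997.928889
Sxy = Σxy − (Σx)(Σy)/n = 7111.8 − 6034.288889 = 1077.511111
b = Sxy/Sxx = 1077.511111/1997.928889 = 0.539314
a = ȳ − b·x̄ = 19.888889 − 0.539314·33.711111 = 1.708013
ŷ(41.8) = a + b·41.8 = 1.708013 + 0.539314·41.8 = 24.251340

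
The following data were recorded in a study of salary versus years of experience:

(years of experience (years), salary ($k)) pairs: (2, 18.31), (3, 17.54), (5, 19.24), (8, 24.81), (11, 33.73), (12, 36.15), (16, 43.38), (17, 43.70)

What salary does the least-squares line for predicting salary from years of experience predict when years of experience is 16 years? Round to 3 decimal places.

n = 8, Σx = 74, Σy = 236.86, Σxy = 2625.73, Σx² = 912
Sxx = Σx² − (Σx)²/n = 912 − 684.5 = 227.5
Sxy = Σxy − (Σx)(Σy)/n = 2625.73 − 2190.955 = 434.775
b = Sxy/Sxx = 434.775/227.5 = 1.911099
a = ȳ − b·x̄ = 29.6075 − 1.911099·9.25 = 11.929835
ŷ(16) = a + b·16 = 11.929835 + 1.911099·16 = 42.507418

42.507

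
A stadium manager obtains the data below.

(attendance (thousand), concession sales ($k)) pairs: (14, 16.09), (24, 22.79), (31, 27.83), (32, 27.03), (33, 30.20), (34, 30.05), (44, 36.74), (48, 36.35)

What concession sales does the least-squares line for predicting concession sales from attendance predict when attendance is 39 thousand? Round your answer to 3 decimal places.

n = 8, Σx = 260, Σy = 227.08, Σxy = 7879.57, Σx² = 9242
Sxx = Σx² − (Σx)²/n = 9242 − 8450 = 792
Sxy = Σxy − (Σx)(Σy)/n = 7879.57 − 7380.1 = 499.47
b = Sxy/Sxx = 499.47/792 = 0.630644
a = ȳ − b·x̄ = 28.385 − 0.630644·32.5 = 7.889072
ŷ(39) = a + b·39 = 7.889072 + 0.630644·39 = 32.484186

32.484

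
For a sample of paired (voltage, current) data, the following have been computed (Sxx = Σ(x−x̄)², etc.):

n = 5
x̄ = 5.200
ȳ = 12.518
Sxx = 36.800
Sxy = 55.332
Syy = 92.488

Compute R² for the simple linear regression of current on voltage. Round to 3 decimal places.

R² = Sxy²/(Sxx·Syy) = (55.332)²/(36.8·92.488) = 0.899538

0.900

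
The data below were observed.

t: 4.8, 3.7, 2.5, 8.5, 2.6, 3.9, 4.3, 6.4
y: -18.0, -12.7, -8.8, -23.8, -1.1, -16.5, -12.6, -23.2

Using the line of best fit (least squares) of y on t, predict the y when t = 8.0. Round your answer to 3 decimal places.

n = 8, Σx = 36.7, Σy = -116.7, Σxy = -627.56, Σx² = 196.65
Sxx = Σx² − (Σx)²/n = 196.65 − 168.36125 = 28.28875
Sxy = Σxy − (Σx)(Σy)/n = -627.56 − (-535.36125) = -92.19875
b = Sxy/Sxx = -92.19875/28.28875 = -3.259202
a = ȳ − b·x̄ = -14.5875 − (-3.259202)·4.5875 = 0.364089
ŷ(8.0) = a + b·8.0 = 0.364089 + (-3.259202)·8 = -25.709527

-25.710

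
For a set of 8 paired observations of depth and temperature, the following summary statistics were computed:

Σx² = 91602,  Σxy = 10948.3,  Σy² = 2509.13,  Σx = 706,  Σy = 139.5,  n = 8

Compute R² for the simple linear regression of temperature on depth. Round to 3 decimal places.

Sxx = Σx² − (Σx)²/n = 91602 − 62304.5 = 29297.5
Sxy = Σxy − (Σx)(Σy)/n = 10948.3 − 12310.875 = -1362.575
Syy = Σy² − (Σy)²/n = 2509.13 − 2432.53125 = 76.59875
R² = Sxy²/(Sxx·Syy) = (-1362.575)²/(29297.5·76.59875) = 0.827311

0.827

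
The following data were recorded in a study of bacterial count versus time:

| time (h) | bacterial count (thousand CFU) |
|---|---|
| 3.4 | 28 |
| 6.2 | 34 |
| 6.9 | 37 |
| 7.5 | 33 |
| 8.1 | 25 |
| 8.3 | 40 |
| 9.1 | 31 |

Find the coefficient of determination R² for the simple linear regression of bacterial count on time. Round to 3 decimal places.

0.052

n = 7, Σx = 49.5, Σy = 228, Σxy = 1625.4, Σx² = 371.17, Σy² = 7584
Sxx = Σx² − (Σx)²/n = 371.17 − 350.035714 = 21.134286
Sxy = Σxy − (Σx)(Σy)/n = 1625.4 − 1612.285714 = 13.114286
Syy = Σy² − (Σy)²/n = 7584 − 7426.285714 = 157.714286
R² = Sxy²/(Sxx·Syy) = (13.114286)²/(21.134286·157.714286) = 0.051598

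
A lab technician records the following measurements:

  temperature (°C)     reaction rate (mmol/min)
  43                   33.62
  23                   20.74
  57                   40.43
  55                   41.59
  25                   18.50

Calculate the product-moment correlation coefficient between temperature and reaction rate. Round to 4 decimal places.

n = 5, Σx = 203, Σy = 154.88, Σxy = 6977.14, Σx² = 9277, Σy² = 5267.015
Sxx = Σx² − (Σx)²/n = 9277 − 8241.8 = 1035.2
Sxy = Σxy − (Σx)(Σy)/n = 6977.14 − 6288.128 = 689.012
Syy = Σy² − (Σy)²/n = 5267.015 − 4797.56288 = 469.45212
r = Sxy/√(Sxx·Syy) = 689.012/√(485976.834624) = 689.012/697.120387 = 0.988369

0.9884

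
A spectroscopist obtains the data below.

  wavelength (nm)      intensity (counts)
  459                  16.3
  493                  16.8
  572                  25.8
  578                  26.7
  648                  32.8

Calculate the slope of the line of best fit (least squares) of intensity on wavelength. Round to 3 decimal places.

0.093

n = 5, Σx = 2750, Σy = 118.4, Σxy = 67208.7, Σx² = 1534902
Sxx = Σx² − (Σx)²/n = 1534902 − 1512500 = 22402
Sxy = Σxy − (Σx)(Σy)/n = 67208.7 − 65120 = 2088.7
b = Sxy/Sxx = 2088.7/22402 = 0.093237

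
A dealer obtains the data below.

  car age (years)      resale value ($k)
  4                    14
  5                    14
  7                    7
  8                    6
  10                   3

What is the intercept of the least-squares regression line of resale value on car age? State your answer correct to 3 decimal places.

22.579

n = 5, Σx = 34, Σy = 44, Σxy = 253, Σx² = 254
Sxx = Σx² − (Σx)²/n = 254 − 231.2 = 22.8
Sxy = Σxy − (Σx)(Σy)/n = 253 − 299.2 = -46.2
b = Sxy/Sxx = -46.2/22.8 = -2.026316
a = ȳ − b·x̄ = 8.8 − (-2.026316)·6.8 = 22.578947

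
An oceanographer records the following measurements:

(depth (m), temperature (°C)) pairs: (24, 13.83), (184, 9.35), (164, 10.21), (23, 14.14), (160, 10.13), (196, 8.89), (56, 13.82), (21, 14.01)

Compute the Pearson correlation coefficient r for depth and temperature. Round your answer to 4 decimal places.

n = 8, Σx = 828, Σy = 94.38, Σxy = 8483.35, Σx² = 129450, Σy² = 1151.7966
Sxx = Σx² − (Σx)²/n = 129450 − 85698 = 43752
Sxy = Σxy − (Σx)(Σy)/n = 8483.35 − 9768.33 = -1284.98
Syy = Σy² − (Σy)²/n = 1151.7966 − 1113.44805 = 38.34855
r = Sxy/√(Sxx·Syy) = -1284.98/√(1677825.7596) = -1284.98/1295.309137 = -0.992026

-0.9920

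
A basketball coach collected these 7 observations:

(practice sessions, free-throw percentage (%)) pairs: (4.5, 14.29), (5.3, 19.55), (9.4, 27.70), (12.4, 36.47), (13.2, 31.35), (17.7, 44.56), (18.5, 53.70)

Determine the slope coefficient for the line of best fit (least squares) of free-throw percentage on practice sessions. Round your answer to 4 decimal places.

n = 7, Σx = 81, Σy = 227.62, Σxy = 3076.51, Σx² = 1120.24
Sxx = Σx² − (Σx)²/n = 1120.24 − 937.285714 = 182.954286
Sxy = Σxy − (Σx)(Σy)/n = 3076.51 − 2633.888571 = 442.621429
b = Sxy/Sxx = 442.621429/182.954286 = 2.419301

2.4193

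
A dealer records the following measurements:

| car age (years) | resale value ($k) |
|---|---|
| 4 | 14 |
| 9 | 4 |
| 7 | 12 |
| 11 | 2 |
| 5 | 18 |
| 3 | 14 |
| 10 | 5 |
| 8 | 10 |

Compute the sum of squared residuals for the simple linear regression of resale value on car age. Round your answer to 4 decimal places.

45.1168

n = 8, Σx = 57, Σy = 79, Σxy = 460, Σx² = 465, Σy² = 1005
Sxx = Σx² − (Σx)²/n = 465 − 406.125 = 58.875
Sxy = Σxy − (Σx)(Σy)/n = 460 − 562.875 = -102.875
Syy = Σy² − (Σy)²/n = 1005 − 780.125 = 224.875
b = Sxy/Sxx = -102.875/58.875 = -1.747346
SSE = Syy − b·Sxy = 224.875 − (-1.747346)·(-102.875) = 45.116773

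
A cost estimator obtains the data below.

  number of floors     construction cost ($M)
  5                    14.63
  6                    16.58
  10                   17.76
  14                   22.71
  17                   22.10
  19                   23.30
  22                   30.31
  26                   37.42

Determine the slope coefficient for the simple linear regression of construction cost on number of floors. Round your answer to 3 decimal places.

0.951

n = 8, Σx = 119, Σy = 184.81, Σxy = 3126.31, Σx² = 2167
Sxx = Σx² − (Σx)²/n = 2167 − 1770.125 = 396.875
Sxy = Σxy − (Σx)(Σy)/n = 3126.31 − 2749.04875 = 377.26125
b = Sxy/Sxx = 377.26125/396.875 = 0.950580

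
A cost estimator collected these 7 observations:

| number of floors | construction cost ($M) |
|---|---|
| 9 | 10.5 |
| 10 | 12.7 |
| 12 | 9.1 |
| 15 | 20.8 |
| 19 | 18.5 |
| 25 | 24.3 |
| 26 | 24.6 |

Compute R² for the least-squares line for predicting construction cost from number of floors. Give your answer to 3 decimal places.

n = 7, Σx = 116, Σy = 120.5, Σxy = 2241.3, Σx² = 2212, Σy² = 2324.89
Sxx = Σx² − (Σx)²/n = 2212 − 1922.285714 = 289.714286
Sxy = Σxy − (Σx)(Σy)/n = 2241.3 − 1996.857143 = 244.442857
Syy = Σy² − (Σy)²/n = 2324.89 − 2074.321429 = 250.568571
R² = Sxy²/(Sxx·Syy) = (244.442857)²/(289.714286·250.568571) = 0.823111

0.823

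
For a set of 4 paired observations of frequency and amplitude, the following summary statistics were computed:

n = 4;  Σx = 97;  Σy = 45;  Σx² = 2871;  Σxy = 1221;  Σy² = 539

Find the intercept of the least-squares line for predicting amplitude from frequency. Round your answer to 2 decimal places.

5.18

Sxx = Σx² − (Σx)²/n = 2871 − 2352.25 = 518.75
Sxy = Σxy − (Σx)(Σy)/n = 1221 − 1091.25 = 129.75
b = Sxy/Sxx = 129.75/518.75 = 0.250120
a = ȳ − b·x̄ = 11.25 − 0.250120·24.25 = 5.184578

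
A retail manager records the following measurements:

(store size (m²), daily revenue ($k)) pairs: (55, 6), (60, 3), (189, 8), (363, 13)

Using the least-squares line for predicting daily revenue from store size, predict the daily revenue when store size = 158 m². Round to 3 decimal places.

7.258

n = 4, Σx = 667, Σy = 30, Σxy = 6741, Σx² = 174115
Sxx = Σx² − (Σx)²/n = 174115 − 111222.25 = 62892.75
Sxy = Σxy − (Σx)(Σy)/n = 6741 − 5002.5 = 1738.5
b = Sxy/Sxx = 1738.5/62892.75 = 0.027642
a = ȳ − b·x̄ = 7.5 − 0.027642·166.75 = 2.890647
ŷ(158) = a + b·158 = 2.890647 + 0.027642·158 = 7.258130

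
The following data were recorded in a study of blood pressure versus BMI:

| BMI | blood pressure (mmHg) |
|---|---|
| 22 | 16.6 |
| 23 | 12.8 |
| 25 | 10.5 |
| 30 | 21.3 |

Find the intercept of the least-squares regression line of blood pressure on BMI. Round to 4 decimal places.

n = 4, Σx = 100, Σy = 61.2, Σxy = 1561.1, Σx² = 2538
Sxx = Σx² − (Σx)²/n = 2538 − 2500 = 38
Sxy = Σxy − (Σx)(Σy)/n = 1561.1 − 1530 = 31.1
b = Sxy/Sxx = 31.1/38 = 0.818421
a = ȳ − b·x̄ = 15.3 − 0.818421·25 = -5.160526

-5.1605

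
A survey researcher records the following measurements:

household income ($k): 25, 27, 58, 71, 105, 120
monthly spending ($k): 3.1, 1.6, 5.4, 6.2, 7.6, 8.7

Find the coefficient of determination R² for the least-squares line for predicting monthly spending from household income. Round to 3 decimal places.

0.935

n = 6, Σx = 406, Σy = 32.6, Σxy = 2716.1, Σx² = 35184, Σy² = 213.22
Sxx = Σx² − (Σx)²/n = 35184 − 27472.666667 = 7711.333333
Sxy = Σxy − (Σx)(Σy)/n = 2716.1 − 2205.933333 = 510.166667
Syy = Σy² − (Σy)²/n = 213.22 − 177.126667 = 36.093333
R² = Sxy²/(Sxx·Syy) = (510.166667)²/(7711.333333·36.093333) = 0.935121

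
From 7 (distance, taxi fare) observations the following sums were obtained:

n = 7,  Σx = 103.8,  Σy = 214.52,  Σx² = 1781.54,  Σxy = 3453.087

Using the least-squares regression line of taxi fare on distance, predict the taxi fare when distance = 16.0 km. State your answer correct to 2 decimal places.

31.96

Sxx = Σx² − (Σx)²/n = 1781.54 − 1539.205714 = 242.334286
Sxy = Σxy − (Σx)(Σy)/n = 3453.087 − 3181.025143 = 272.061857
b = Sxy/Sxx = 272.061857/242.334286 = 1.122672
a = ȳ − b·x̄ = 30.645714 − 1.122672·14.828571 = 13.998096
ŷ(16.0) = a + b·16.0 = 13.998096 + 1.122672·16 = 31.960844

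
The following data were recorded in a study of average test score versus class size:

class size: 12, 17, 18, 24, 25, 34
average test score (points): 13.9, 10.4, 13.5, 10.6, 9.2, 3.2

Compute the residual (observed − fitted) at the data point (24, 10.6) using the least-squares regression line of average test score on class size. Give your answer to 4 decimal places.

n = 6, Σx = 130, Σy = 60.8, Σxy = 1179.8, Σx² = 3114
Sxx = Σx² − (Σx)²/n = 3114 − 2816.666667 = 297.333333
Sxy = Σxy − (Σx)(Σy)/n = 1179.8 − 1317.333333 = -137.533333
b = Sxy/Sxx = -137.533333/297.333333 = -0.462556
a = ȳ − b·x̄ = 10.133333 − (-0.462556)·21.666667 = 20.155381
ŷ(24) = 20.155381 + (-0.462556)·24 = 9.054036
residual = y − ŷ = 10.6 − 9.054036 = 1.545964

1.5460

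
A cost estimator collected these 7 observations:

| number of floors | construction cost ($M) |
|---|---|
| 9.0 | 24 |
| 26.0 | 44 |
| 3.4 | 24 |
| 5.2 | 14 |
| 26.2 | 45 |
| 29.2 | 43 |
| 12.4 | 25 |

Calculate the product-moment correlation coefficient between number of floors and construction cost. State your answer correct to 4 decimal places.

0.9478

n = 7, Σx = 111.4, Σy = 219, Σxy = 4259, Σx² = 2488.44, Σy² = 7783
Sxx = Σx² − (Σx)²/n = 2488.44 − 1772.851429 = 715.588571
Sxy = Σxy − (Σx)(Σy)/n = 4259 − 3485.228571 = 773.771429
Syy = Σy² − (Σy)²/n = 7783 − 6851.571429 = 931.428571
r = Sxy/√(Sxx·Syy) = 773.771429/√(666519.640816) = 773.771429/816.406541 = 0.947777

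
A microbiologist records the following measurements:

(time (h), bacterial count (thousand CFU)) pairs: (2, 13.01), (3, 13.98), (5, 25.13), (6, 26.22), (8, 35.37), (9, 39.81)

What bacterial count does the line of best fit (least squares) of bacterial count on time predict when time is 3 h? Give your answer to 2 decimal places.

15.73

n = 6, Σx = 33, Σy = 153.52, Σxy = 992.18, Σx² = 219
Sxx = Σx² − (Σx)²/n = 219 − 181.5 = 37.5
Sxy = Σxy − (Σx)(Σy)/n = 992.18 − 844.36 = 147.82
b = Sxy/Sxx = 147.82/37.5 = 3.941867
a = ȳ − b·x̄ = 25.586667 − 3.941867·5.5 = 3.9064
ŷ(3) = a + b·3 = 3.9064 + 3.941867·3 = 15.732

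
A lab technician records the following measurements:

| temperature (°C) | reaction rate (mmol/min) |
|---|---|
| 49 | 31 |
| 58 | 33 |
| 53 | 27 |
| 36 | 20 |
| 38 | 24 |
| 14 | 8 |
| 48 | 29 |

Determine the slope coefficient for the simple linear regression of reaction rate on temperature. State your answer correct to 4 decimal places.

n = 7, Σx = 296, Σy = 172, Σxy = 8000, Σx² = 13814
Sxx = Σx² − (Σx)²/n = 13814 − 12516.571429 = 1297.428571
Sxy = Σxy − (Σx)(Σy)/n = 8000 − 7273.142857 = 726.857143
b = Sxy/Sxx = 726.857143/1297.428571 = 0.560229

0.5602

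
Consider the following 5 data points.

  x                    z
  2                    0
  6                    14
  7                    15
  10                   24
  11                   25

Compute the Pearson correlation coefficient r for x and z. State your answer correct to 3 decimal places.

0.993

n = 5, Σx = 36, Σy = 78, Σxy = 704, Σx² = 310, Σy² = 1622
Sxx = Σx² − (Σx)²/n = 310 − 259.2 = 50.8
Sxy = Σxy − (Σx)(Σy)/n = 704 − 561.6 = 142.4
Syy = Σy² − (Σy)²/n = 1622 − 1216.8 = 405.2
r = Sxy/√(Sxx·Syy) = 142.4/√(20584.16) = 142.4/143.471809 = 0.992529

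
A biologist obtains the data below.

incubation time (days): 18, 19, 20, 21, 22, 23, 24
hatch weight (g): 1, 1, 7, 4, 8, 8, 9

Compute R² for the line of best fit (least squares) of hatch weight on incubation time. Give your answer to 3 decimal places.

0.779

n = 7, Σx = 147, Σy = 38, Σxy = 837, Σx² = 3115, Σy² = 276
Sxx = Σx² − (Σx)²/n = 3115 − 3087 = 28
Sxy = Σxy − (Σx)(Σy)/n = 837 − 798 = 39
Syy = Σy² − (Σy)²/n = 276 − 206.285714 = 69.714286
R² = Sxy²/(Sxx·Syy) = (39)²/(28·69.714286) = 0.779201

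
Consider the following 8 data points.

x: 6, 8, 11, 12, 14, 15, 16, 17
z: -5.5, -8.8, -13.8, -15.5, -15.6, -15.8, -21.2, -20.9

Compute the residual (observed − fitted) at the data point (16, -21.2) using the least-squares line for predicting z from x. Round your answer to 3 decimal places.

n = 8, Σx = 99, Σy = -117.1, Σxy = -1591.1, Σx² = 1331
Sxx = Σx² − (Σx)²/n = 1331 − 1225.125 = 105.875
Sxy = Σxy − (Σx)(Σy)/n = -1591.1 − (-1449.1125) = -141.9875
b = Sxy/Sxx = -141.9875/105.875 = -1.341086
a = ȳ − b·x̄ = -14.6375 − (-1.341086)·12.375 = 1.958442
ŷ(16) = 1.958442 + (-1.341086)·16 = -19.498937
residual = y − ŷ = -21.2 − (-19.498937) = -1.701063

-1.701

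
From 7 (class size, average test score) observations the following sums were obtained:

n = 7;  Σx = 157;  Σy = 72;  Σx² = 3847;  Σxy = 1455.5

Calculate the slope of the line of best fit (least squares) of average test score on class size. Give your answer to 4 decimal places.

-0.4893

Sxx = Σx² − (Σx)²/n = 3847 − 3521.285714 = 325.714286
Sxy = Σxy − (Σx)(Σy)/n = 1455.5 − 1614.857143 = -159.357143
b = Sxy/Sxx = -159.357143/325.714286 = -0.489254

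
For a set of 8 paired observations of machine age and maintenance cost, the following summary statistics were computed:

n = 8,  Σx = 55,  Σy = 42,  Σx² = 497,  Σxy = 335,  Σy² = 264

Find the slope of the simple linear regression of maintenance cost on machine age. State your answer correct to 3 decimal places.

Sxx = Σx² − (Σx)²/n = 497 − 378.125 = 118.875
Sxy = Σxy − (Σx)(Σy)/n = 335 − 288.75 = 46.25
b = Sxy/Sxx = 46.25/118.875 = 0.389064

0.389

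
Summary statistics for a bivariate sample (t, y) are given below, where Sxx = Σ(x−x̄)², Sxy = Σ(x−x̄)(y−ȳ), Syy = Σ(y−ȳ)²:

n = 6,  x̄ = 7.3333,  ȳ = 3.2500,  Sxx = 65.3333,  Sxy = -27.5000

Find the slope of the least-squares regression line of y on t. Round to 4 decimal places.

b = Sxy/Sxx = -27.5/65.3333 = -0.420919

-0.4209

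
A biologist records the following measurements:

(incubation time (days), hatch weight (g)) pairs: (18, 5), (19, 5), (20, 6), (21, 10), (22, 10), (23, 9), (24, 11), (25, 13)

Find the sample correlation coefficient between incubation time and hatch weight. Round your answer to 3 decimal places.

0.932

n = 8, Σx = 172, Σy = 69, Σxy = 1531, Σx² = 3740, Σy² = 657
Sxx = Σx² − (Σx)²/n = 3740 − 3698 = 42
Sxy = Σxy − (Σx)(Σy)/n = 1531 − 1483.5 = 47.5
Syy = Σy² − (Σy)²/n = 657 − 595.125 = 61.875
r = Sxy/√(Sxx·Syy) = 47.5/√(2598.75) = 47.5/50.977936 = 0.931776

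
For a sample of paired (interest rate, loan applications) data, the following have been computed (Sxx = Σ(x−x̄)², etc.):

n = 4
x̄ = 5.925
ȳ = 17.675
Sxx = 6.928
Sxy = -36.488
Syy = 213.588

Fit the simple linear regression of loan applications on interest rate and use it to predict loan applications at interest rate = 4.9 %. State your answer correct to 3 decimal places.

23.073

b = Sxy/Sxx = -36.488/6.928 = -5.266744
a = ȳ − b·x̄ = 17.675 − (-5.266744)·5.925 = 48.880456
ŷ(4.9) = a + b·4.9 = 48.880456 + (-5.266744)·4.9 = 23.073412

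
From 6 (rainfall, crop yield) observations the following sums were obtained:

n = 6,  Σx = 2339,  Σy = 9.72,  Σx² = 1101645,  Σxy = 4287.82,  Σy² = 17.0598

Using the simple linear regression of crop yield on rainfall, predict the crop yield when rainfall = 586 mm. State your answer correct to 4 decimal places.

Sxx = Σx² − (Σx)²/n = 1101645 − 911820.166667 = 189824.833333
Sxy = Σxy − (Σx)(Σy)/n = 4287.82 − 3789.18 = 498.64
b = Sxy/Sxx = 498.64/189824.833333 = 0.002627
a = ȳ − b·x̄ = 1.62 − 0.002627·389.833333 = 0.595969
ŷ(586) = a + b·586 = 0.595969 + 0.002627·586 = 2.135299

2.1353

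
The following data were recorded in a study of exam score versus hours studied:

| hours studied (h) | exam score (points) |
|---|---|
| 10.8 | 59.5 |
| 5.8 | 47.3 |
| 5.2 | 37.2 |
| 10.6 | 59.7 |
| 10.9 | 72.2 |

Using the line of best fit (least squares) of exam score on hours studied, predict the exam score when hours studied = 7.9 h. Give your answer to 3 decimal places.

51.985

n = 5, Σx = 43.3, Σy = 275.9, Σxy = 2530.18, Σx² = 408.49
Sxx = Σx² − (Σx)²/n = 408.49 − 374.978 = 33.512
Sxy = Σxy − (Σx)(Σy)/n = 2530.18 − 2389.294 = 140.886
b = Sxy/Sxx = 140.886/33.512 = 4.204046
a = ȳ − b·x̄ = 55.18 − 4.204046·8.66 = 18.772959
ŷ(7.9) = a + b·7.9 = 18.772959 + 4.204046·7.9 = 51.984925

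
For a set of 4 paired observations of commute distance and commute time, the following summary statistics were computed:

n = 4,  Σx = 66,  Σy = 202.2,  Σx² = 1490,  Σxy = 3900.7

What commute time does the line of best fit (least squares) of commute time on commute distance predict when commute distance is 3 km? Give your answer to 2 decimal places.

31.55

Sxx = Σx² − (Σx)²/n = 1490 − 1089 = 401
Sxy = Σxy − (Σx)(Σy)/n = 3900.7 − 3336.3 = 564.4
b = Sxy/Sxx = 564.4/401 = 1.407481
a = ȳ − b·x̄ = 50.55 − 1.407481·16.5 = 27.326559
ŷ(3) = a + b·3 = 27.326559 + 1.407481·3 = 31.549002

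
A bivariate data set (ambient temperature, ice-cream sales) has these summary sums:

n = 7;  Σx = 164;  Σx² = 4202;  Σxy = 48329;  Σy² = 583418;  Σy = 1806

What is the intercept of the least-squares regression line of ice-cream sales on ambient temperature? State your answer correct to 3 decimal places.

Sxx = Σx² − (Σx)²/n = 4202 − 3842.285714 = 359.714286
Sxy = Σxy − (Σx)(Σy)/n = 48329 − 42312 = 6017
b = Sxy/Sxx = 6017/359.714286 = 16.727164
a = ȳ − b·x̄ = 258 − 16.727164·23.428571 = -133.893566

-133.894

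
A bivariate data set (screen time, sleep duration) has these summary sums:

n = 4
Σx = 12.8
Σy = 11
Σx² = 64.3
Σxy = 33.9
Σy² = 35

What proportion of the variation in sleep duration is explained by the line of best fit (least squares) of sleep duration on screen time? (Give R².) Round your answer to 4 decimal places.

0.0152

Sxx = Σx² − (Σx)²/n = 64.3 − 40.96 = 23.34
Sxy = Σxy − (Σx)(Σy)/n = 33.9 − 35.2 = -1.3
Syy = Σy² − (Σy)²/n = 35 − 30.25 = 4.75
R² = Sxy²/(Sxx·Syy) = (-1.3)²/(23.34·4.75) = 0.015244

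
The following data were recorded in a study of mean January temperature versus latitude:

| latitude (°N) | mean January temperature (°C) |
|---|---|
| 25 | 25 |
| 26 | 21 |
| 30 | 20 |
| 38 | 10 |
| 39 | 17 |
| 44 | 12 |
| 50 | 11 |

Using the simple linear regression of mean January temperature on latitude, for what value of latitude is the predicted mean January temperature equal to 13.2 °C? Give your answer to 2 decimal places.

42.29

n = 7, Σx = 252, Σy = 116, Σxy = 3892, Σx² = 9602
Sxx = Σx² − (Σx)²/n = 9602 − 9072 = 530
Sxy = Σxy − (Σx)(Σy)/n = 3892 − 4176 = -284
b = Sxy/Sxx = -284/530 = -0.535849
a = ȳ − b·x̄ = 16.571429 − (-0.535849)·36 = 35.861995
Set a + b·x = 13.2: x = (13.2 − 35.861995) / (-0.535849) = 42.291751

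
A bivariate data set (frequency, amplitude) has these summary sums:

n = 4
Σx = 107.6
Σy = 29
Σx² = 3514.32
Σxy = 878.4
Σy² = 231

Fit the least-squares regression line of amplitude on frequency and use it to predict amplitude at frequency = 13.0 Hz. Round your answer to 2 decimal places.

5.05

Sxx = Σx² − (Σx)²/n = 3514.32 − 2894.44 = 619.88
Sxy = Σxy − (Σx)(Σy)/n = 878.4 − 780.1 = 98.3
b = Sxy/Sxx = 98.3/619.88 = 0.158579
a = ȳ − b·x̄ = 7.25 − 0.158579·26.9 = 2.984223
ŷ(13.0) = a + b·13.0 = 2.984223 + 0.158579·13 = 5.045751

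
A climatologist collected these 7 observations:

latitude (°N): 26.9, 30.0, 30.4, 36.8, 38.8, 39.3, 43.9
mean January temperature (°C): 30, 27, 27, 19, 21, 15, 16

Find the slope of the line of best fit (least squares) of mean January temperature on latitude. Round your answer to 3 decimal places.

-0.906

n = 7, Σx = 246.1, Σy = 155, Σxy = 5243.7, Σx² = 8879.15
Sxx = Σx² − (Σx)²/n = 8879.15 − 8652.172857 = 226.977143
Sxy = Σxy − (Σx)(Σy)/n = 5243.7 − 5449.357143 = -205.657143
b = Sxy/Sxx = -205.657143/226.977143 = -0.906070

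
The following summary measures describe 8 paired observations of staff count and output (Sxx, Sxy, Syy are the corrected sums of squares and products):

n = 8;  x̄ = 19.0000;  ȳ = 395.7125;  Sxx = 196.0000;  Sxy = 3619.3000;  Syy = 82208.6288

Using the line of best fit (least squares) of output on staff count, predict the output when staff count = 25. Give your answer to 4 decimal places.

b = Sxy/Sxx = 3619.3/196 = 18.465816
a = ȳ − b·x̄ = 395.7125 − 18.465816·19 = 44.861990
ŷ(25) = a + b·25 = 44.861990 + 18.465816·25 = 506.507398

506.5074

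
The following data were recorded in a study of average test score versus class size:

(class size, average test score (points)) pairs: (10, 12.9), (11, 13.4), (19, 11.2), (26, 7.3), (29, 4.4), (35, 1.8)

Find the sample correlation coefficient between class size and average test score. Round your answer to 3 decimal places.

-0.980

n = 6, Σx = 130, Σy = 51, Σxy = 869.6, Σx² = 3324, Σy² = 547.3
Sxx = Σx² − (Σx)²/n = 3324 − 2816.666667 = 507.333333
Sxy = Σxy − (Σx)(Σy)/n = 869.6 − 1105 = -235.4
Syy = Σy² − (Σy)²/n = 547.3 − 433.5 = 113.8
r = Sxy/√(Sxx·Syy) = -235.4/√(57734.533333) = -235.4/240.280114 = -0.979690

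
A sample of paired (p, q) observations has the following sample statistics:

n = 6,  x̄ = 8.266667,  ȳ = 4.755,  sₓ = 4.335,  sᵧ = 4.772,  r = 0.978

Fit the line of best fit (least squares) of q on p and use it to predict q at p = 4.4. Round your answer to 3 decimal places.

b = r · sᵧ/sₓ = 0.978 · 4.772/4.335 = 1.076590
a = ȳ − b·x̄ = 4.755 − 1.076590·8.266667 = -4.144808
ŷ(4.4) = a + b·4.4 = -4.144808 + 1.076590·4.4 = 0.592186

0.592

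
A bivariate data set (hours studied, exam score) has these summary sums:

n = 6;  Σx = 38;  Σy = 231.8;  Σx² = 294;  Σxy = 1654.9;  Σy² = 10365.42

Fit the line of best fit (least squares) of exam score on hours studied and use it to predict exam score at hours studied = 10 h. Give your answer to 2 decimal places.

51.48

Sxx = Σx² − (Σx)²/n = 294 − 240.666667 = 53.333333
Sxy = Σxy − (Σx)(Σy)/n = 1654.9 − 1468.066667 = 186.833333
b = Sxy/Sxx = 186.833333/53.333333 = 3.503125
a = ȳ − b·x̄ = 38.633333 − 3.503125·6.333333 = 16.446875
ŷ(10) = a + b·10 = 16.446875 + 3.503125·10 = 51.478125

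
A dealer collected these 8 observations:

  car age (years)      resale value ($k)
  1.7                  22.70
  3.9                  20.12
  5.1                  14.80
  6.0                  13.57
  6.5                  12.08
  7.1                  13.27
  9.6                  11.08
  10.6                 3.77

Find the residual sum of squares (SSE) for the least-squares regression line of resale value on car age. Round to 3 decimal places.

n = 8, Σx = 50.5, Σy = 111.39, Σxy = 593.025, Σx² = 377.29, Σy² = 1782.2879
Sxx = Σx² − (Σx)²/n = 377.29 − 318.78125 = 58.50875
Sxy = Σxy − (Σx)(Σy)/n = 593.025 − 703.149375 = -110.124375
Syy = Σy² − (Σy)²/n = 1782.2879 − 1550.966512 = 231.321387
b = Sxy/Sxx = -110.124375/58.50875 = -1.882186
SSE = Syy − b·Sxy = 231.321387 − (-1.882186)·(-110.124375) = 24.046784

24.047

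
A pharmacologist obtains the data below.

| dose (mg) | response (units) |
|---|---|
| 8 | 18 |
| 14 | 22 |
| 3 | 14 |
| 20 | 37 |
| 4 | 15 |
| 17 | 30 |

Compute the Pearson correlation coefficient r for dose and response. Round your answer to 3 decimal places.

0.960

n = 6, Σx = 66, Σy = 136, Σxy = 1804, Σx² = 974, Σy² = 3498
Sxx = Σx² − (Σx)²/n = 974 − 726 = 248
Sxy = Σxy − (Σx)(Σy)/n = 1804 − 1496 = 308
Syy = Σy² − (Σy)²/n = 3498 − 3082.666667 = 415.333333
r = Sxy/√(Sxx·Syy) = 308/√(103002.666667) = 308/320.940285 = 0.959680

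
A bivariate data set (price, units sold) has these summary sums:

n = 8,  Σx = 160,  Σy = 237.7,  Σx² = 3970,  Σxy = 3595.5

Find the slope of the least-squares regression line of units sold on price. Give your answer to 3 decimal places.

-1.505

Sxx = Σx² − (Σx)²/n = 3970 − 3200 = 770
Sxy = Σxy − (Σx)(Σy)/n = 3595.5 − 4754 = -1158.5
b = Sxy/Sxx = -1158.5/770 = -1.504545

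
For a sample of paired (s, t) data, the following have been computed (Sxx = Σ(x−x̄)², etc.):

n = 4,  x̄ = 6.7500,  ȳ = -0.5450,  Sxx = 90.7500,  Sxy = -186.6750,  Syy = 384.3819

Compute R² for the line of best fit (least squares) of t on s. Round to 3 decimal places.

0.999

R² = Sxy²/(Sxx·Syy) = (-186.675)²/(90.75·384.3819) = 0.998994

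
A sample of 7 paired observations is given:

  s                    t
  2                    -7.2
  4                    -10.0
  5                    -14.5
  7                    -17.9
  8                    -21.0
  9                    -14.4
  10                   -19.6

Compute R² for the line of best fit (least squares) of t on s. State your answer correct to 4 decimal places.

0.7124

n = 7, Σx = 45, Σy = -104.6, Σxy = -745.8, Σx² = 339, Σy² = 1715.02
Sxx = Σx² − (Σx)²/n = 339 − 289.285714 = 49.714286
Sxy = Σxy − (Σx)(Σy)/n = -745.8 − (-672.428571) = -73.371429
Syy = Σy² − (Σy)²/n = 1715.02 − 1563.022857 = 151.997143
R² = Sxy²/(Sxx·Syy) = (-73.371429)²/(49.714286·151.997143) = 0.712422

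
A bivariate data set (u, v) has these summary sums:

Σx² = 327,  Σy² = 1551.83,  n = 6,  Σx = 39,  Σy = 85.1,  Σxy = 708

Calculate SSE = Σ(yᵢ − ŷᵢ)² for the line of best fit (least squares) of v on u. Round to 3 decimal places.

18.590

Sxx = Σx² − (Σx)²/n = 327 − 253.5 = 73.5
Sxy = Σxy − (Σx)(Σy)/n = 708 − 553.15 = 154.85
Syy = Σy² − (Σy)²/n = 1551.83 − 1207.001667 = 344.828333
b = Sxy/Sxx = 154.85/73.5 = 2.106803
SSE = Syy − b·Sxy = 344.828333 − 2.106803·154.85 = 18.589932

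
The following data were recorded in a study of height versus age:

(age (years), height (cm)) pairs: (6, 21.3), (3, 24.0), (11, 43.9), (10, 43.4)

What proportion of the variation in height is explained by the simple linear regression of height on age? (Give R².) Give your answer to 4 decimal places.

n = 4, Σx = 30, Σy = 132.6, Σxy = 1116.7, Σx² = 266, Σy² = 4840.46
Sxx = Σx² − (Σx)²/n = 266 − 225 = 41
Sxy = Σxy − (Σx)(Σy)/n = 1116.7 − 994.5 = 122.2
Syy = Σy² − (Σy)²/n = 4840.46 − 4395.69 = 444.77
R² = Sxy²/(Sxx·Syy) = (122.2)²/(41·444.77) = 0.818885

0.8189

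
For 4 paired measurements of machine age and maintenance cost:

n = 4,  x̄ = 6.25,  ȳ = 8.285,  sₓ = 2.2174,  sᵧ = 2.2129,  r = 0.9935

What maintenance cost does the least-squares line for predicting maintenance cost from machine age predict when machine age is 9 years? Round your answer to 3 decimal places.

b = r · sᵧ/sₓ = 0.9935 · 2.2129/2.2174 = 0.991484
a = ȳ − b·x̄ = 8.285 − 0.991484·6.25 = 2.088226
ŷ(9) = a + b·9 = 2.088226 + 0.991484·9 = 11.011580

11.012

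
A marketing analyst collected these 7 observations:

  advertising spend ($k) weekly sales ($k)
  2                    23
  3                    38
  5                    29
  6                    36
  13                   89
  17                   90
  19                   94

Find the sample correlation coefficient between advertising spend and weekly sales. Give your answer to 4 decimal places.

0.9604

n = 7, Σx = 65, Σy = 399, Σxy = 4994, Σx² = 893, Σy² = 28967
Sxx = Σx² − (Σx)²/n = 893 − 603.571429 = 289.428571
Sxy = Σxy − (Σx)(Σy)/n = 4994 − 3705 = 1289
Syy = Σy² − (Σy)²/n = 28967 − 22743 = 6224
r = Sxy/√(Sxx·Syy) = 1289/√(1801403.428571) = 1289/1342.163712 = 0.960390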